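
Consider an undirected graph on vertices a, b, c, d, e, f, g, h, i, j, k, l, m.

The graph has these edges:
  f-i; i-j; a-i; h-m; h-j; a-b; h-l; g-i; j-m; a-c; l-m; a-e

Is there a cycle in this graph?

DFS, tracking each vertex's parent; an edge to a visited non-parent vertex closes a cycle.
Start from m:
visit m (parent –)
  visit h (parent m)
    visit l (parent h)
      l–h: parent, skip
      l–m: m visited and ≠ parent → cycle
Cycle: m – h – l – m.

Yes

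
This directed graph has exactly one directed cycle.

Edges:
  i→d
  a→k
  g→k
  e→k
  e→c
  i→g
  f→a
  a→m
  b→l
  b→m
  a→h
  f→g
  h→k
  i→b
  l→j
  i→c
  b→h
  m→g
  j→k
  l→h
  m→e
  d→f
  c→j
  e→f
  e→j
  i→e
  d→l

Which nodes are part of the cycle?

a, e, f, m

DFS with gray/black marking from e:
e gray
  k gray
  k black
  f gray
    a gray
      a→k: k black — skip
      m gray
        m→e: e is gray → back edge
Back edge closes the cycle e → f → a → m → e; its vertices are {a, e, f, m}.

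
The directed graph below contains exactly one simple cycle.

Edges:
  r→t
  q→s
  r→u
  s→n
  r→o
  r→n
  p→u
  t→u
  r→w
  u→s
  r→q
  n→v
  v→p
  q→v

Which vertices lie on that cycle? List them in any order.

DFS with gray/black marking from n:
n gray
  v gray
    p gray
      u gray
        s gray
          s→n: n is gray → back edge
Back edge closes the cycle n → v → p → u → s → n; its vertices are {n, p, s, u, v}.

n, p, s, u, v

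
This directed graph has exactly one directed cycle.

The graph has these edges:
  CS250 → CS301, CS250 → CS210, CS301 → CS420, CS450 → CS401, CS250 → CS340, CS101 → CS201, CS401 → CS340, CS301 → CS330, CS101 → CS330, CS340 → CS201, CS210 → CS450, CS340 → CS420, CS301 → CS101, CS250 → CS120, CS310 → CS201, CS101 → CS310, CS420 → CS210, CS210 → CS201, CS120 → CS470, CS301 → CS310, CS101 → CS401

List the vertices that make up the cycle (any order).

CS210, CS340, CS401, CS420, CS450

DFS with gray/black marking from CS420:
CS420 gray
  CS210 gray
    CS450 gray
      CS401 gray
        CS340 gray
          CS340→CS420: CS420 is gray → back edge
Back edge closes the cycle CS420 → CS210 → CS450 → CS401 → CS340 → CS420; its vertices are {CS210, CS340, CS401, CS420, CS450}.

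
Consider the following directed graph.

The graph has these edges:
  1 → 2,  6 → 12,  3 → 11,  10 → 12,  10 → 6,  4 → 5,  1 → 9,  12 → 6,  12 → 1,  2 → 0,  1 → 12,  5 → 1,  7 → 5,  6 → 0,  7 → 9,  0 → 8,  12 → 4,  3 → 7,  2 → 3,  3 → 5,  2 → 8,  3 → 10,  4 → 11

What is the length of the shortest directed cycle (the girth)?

For each vertex v, BFS finds the shortest path from v back to v.
The shortest such closed walk is 12 → 6 → 12, length 2.

2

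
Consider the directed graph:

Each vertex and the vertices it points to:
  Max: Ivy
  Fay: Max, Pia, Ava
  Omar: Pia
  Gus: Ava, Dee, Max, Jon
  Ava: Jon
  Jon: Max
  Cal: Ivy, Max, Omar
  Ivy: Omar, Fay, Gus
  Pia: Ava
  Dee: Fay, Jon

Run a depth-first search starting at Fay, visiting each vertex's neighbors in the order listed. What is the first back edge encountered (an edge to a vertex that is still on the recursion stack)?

DFS from Fay (visiting each vertex's neighbors in the order listed); mark gray on enter, black on exit:
Fay gray
  Max gray
    Ivy gray
      Omar gray
        Pia gray
          Ava gray
            Jon gray
              Jon→Max: Max is gray → back edge
First back edge: Jon → Max.

Jon->Max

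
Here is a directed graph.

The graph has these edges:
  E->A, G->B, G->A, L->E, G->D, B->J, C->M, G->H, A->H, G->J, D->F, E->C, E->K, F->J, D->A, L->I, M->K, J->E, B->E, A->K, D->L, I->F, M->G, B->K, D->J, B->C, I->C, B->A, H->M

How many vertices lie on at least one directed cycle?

12

A vertex is on a directed cycle iff it belongs to a strongly connected component of size ≥ 2 (or has a self-loop).
The vertices on cycles are {A, B, C, D, E, F, G, H, I, J, L, M} — 12 in total.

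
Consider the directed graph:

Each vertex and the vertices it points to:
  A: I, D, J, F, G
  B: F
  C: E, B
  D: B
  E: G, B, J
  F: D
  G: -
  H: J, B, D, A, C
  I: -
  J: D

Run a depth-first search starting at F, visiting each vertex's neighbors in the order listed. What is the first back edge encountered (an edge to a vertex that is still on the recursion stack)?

B->F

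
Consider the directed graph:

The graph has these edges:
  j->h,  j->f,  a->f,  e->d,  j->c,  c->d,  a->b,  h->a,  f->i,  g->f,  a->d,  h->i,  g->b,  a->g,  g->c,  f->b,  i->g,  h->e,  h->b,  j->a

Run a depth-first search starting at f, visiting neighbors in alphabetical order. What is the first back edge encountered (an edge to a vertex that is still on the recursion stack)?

g->f

DFS from f (visiting neighbors in alphabetical order); mark gray on enter, black on exit:
f gray
  b gray
  b black
  i gray
    g gray
      g→b: b black — skip
      c gray
        d gray
        d black
      c black
      g→f: f is gray → back edge
First back edge: g → f.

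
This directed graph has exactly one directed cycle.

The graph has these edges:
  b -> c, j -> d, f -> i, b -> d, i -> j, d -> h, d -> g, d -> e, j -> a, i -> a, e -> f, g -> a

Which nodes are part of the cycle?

d, e, f, i, j

DFS with gray/black marking from d:
d gray
  e gray
    f gray
      i gray
        a gray
        a black
        j gray
          j→a: a black — skip
          j→d: d is gray → back edge
Back edge closes the cycle d → e → f → i → j → d; its vertices are {d, e, f, i, j}.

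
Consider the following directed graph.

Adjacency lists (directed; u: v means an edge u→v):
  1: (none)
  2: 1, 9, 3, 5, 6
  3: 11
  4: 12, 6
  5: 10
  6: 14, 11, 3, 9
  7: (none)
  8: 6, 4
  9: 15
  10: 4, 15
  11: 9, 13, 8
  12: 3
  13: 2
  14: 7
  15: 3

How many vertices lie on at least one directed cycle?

A vertex is on a directed cycle iff it belongs to a strongly connected component of size ≥ 2 (or has a self-loop).
The vertices on cycles are {2, 3, 4, 5, 6, 8, 9, 10, 11, 12, 13, 15} — 12 in total.

12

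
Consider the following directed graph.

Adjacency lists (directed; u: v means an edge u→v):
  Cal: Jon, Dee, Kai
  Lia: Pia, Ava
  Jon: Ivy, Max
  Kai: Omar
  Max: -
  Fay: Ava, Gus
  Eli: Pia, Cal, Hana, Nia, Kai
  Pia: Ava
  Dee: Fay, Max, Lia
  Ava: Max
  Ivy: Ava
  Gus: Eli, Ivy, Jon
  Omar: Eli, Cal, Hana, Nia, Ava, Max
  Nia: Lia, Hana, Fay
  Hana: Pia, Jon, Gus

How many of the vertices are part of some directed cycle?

9

A vertex is on a directed cycle iff it belongs to a strongly connected component of size ≥ 2 (or has a self-loop).
The vertices on cycles are {Cal, Dee, Eli, Fay, Gus, Kai, Nia, Hana, Omar} — 9 in total.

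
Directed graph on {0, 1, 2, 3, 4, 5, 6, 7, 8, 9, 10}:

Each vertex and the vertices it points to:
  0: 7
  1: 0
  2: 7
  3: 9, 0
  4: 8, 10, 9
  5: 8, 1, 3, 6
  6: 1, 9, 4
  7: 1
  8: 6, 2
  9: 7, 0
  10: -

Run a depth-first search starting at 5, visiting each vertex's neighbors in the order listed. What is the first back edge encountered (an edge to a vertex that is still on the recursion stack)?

7->1

DFS from 5 (visiting each vertex's neighbors in the order listed); mark gray on enter, black on exit:
5 gray
  8 gray
    6 gray
      1 gray
        0 gray
          7 gray
            7→1: 1 is gray → back edge
First back edge: 7 → 1.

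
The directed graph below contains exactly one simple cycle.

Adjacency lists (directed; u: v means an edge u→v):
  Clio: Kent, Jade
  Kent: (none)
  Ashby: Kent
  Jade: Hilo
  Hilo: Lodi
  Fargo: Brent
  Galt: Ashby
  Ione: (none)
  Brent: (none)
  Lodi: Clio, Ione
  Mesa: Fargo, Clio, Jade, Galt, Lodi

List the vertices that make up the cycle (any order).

Clio, Hilo, Jade, Lodi

DFS with gray/black marking from Lodi:
Lodi gray
  Clio gray
    Kent gray
    Kent black
    Jade gray
      Hilo gray
        Hilo→Lodi: Lodi is gray → back edge
Back edge closes the cycle Lodi → Clio → Jade → Hilo → Lodi; its vertices are {Clio, Hilo, Jade, Lodi}.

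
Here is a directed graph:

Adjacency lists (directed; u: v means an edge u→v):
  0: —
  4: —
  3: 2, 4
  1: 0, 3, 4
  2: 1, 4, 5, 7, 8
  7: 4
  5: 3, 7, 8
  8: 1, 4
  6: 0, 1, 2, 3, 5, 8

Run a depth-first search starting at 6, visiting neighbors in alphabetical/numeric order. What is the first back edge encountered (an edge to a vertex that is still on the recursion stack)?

2→1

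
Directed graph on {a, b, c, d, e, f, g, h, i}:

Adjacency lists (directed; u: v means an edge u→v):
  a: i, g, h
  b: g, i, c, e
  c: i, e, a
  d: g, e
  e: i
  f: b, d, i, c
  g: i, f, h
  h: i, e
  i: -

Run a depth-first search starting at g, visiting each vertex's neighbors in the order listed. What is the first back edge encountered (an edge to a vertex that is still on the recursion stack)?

DFS from g (visiting each vertex's neighbors in the order listed); mark gray on enter, black on exit:
g gray
  i gray
  i black
  f gray
    b gray
      b→g: g is gray → back edge
First back edge: b → g.

b→g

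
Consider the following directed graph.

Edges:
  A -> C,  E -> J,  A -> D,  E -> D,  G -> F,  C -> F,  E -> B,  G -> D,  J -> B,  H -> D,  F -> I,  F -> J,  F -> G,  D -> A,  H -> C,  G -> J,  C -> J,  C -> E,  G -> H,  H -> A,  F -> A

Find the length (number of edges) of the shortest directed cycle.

For each vertex v, BFS finds the shortest path from v back to v.
The shortest such closed walk is F → G → F, length 2.

2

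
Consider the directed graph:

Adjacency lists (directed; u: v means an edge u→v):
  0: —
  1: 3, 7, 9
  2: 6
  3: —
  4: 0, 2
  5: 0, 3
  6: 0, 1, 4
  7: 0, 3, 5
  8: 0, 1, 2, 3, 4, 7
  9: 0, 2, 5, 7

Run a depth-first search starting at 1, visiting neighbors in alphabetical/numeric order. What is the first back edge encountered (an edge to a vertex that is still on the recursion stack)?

DFS from 1 (visiting neighbors in alphabetical/numeric order); mark gray on enter, black on exit:
1 gray
  3 gray
  3 black
  7 gray
    0 gray
    0 black
    7→3: 3 black — skip
    5 gray
      5→0: 0 black — skip
      5→3: 3 black — skip
    5 black
  7 black
  9 gray
    9→0: 0 black — skip
    2 gray
      6 gray
        6→0: 0 black — skip
        6→1: 1 is gray → back edge
First back edge: 6 → 1.

6->1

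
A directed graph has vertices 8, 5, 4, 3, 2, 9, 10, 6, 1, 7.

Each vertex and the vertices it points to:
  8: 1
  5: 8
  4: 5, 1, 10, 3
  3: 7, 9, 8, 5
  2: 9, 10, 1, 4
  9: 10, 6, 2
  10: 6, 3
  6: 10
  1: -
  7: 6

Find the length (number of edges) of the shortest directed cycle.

2

For each vertex v, BFS finds the shortest path from v back to v.
The shortest such closed walk is 2 → 9 → 2, length 2.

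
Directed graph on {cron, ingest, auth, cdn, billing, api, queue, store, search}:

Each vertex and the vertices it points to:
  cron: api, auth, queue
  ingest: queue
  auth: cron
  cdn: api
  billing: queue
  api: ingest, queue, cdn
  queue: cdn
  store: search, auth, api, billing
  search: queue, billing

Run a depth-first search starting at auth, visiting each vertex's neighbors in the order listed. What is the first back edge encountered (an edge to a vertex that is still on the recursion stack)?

DFS from auth (visiting each vertex's neighbors in the order listed); mark gray on enter, black on exit:
auth gray
  cron gray
    api gray
      ingest gray
        queue gray
          cdn gray
            cdn→api: api is gray → back edge
First back edge: cdn → api.

cdn->api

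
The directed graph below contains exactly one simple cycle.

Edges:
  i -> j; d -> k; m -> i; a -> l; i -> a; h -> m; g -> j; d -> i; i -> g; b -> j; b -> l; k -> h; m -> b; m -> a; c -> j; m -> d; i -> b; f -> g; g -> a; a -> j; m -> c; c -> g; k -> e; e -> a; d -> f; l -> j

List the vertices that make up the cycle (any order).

d, h, k, m

DFS with gray/black marking from h:
h gray
  m gray
    i gray
      b gray
        l gray
          j gray
          j black
        l black
        b→j: j black — skip
      b black
      g gray
        a gray
          a→j: j black — skip
          a→l: l black — skip
        a black
        g→j: j black — skip
      g black
      i→a: a black — skip
      i→j: j black — skip
    i black
    m→a: a black — skip
    d gray
      k gray
        e gray
          e→a: a black — skip
        e black
        k→h: h is gray → back edge
Back edge closes the cycle h → m → d → k → h; its vertices are {d, h, k, m}.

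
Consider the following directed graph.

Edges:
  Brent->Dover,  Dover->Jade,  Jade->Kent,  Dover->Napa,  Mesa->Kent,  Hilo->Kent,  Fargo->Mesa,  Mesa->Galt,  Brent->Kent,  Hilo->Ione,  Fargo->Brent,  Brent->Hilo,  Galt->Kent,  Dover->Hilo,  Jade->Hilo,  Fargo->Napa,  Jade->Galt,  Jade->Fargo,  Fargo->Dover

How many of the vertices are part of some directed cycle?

4

A vertex is on a directed cycle iff it belongs to a strongly connected component of size ≥ 2 (or has a self-loop).
The vertices on cycles are {Jade, Brent, Dover, Fargo} — 4 in total.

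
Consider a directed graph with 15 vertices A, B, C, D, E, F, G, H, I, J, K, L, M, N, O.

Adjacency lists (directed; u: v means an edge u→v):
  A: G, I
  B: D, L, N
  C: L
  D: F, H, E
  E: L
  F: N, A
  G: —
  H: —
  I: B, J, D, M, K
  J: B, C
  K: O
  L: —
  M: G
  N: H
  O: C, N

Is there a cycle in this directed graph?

DFS with white/gray/black marking, starting from C:
C gray
  L gray
  L black
C black
A gray
  G gray
  G black
  I gray
    B gray
      D gray
        F gray
          N gray
            H gray
            H black
          N black
          F→A: A is gray → back edge
Back edge found, so a cycle exists: A → I → B → D → F → A.

Yes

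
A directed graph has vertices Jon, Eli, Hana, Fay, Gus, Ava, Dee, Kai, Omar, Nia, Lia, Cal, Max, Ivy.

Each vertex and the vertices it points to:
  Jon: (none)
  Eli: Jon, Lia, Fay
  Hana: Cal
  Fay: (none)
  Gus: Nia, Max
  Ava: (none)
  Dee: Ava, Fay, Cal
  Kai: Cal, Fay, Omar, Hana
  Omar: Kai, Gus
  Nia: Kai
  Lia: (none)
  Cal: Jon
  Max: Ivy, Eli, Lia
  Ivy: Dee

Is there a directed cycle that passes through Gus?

Yes

Gus is on a cycle iff Gus can reach itself via ≥1 edge.
Gus → Nia → Kai → Omar → Gus — yes.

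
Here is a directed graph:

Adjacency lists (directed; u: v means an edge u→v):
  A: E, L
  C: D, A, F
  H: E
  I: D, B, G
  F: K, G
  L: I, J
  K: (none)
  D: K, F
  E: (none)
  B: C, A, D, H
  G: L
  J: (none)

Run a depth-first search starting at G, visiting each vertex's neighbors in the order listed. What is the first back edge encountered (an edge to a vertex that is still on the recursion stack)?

F->G

DFS from G (visiting each vertex's neighbors in the order listed); mark gray on enter, black on exit:
G gray
  L gray
    I gray
      D gray
        K gray
        K black
        F gray
          F→K: K black — skip
          F→G: G is gray → back edge
First back edge: F → G.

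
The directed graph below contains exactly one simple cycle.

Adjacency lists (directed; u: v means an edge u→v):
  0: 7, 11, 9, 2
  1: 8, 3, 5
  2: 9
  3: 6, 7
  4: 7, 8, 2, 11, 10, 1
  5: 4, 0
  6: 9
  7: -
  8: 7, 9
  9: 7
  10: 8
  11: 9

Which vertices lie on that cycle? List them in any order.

1, 4, 5

DFS with gray/black marking from 5:
5 gray
  4 gray
    7 gray
    7 black
    8 gray
      8→7: 7 black — skip
      9 gray
        9→7: 7 black — skip
      9 black
    8 black
    2 gray
      2→9: 9 black — skip
    2 black
    11 gray
      11→9: 9 black — skip
    11 black
    10 gray
      10→8: 8 black — skip
    10 black
    1 gray
      1→8: 8 black — skip
      3 gray
        6 gray
          6→9: 9 black — skip
        6 black
        3→7: 7 black — skip
      3 black
      1→5: 5 is gray → back edge
Back edge closes the cycle 5 → 4 → 1 → 5; its vertices are {1, 4, 5}.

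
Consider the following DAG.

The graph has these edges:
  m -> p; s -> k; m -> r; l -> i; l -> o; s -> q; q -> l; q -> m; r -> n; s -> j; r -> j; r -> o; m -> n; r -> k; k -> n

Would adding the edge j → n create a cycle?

No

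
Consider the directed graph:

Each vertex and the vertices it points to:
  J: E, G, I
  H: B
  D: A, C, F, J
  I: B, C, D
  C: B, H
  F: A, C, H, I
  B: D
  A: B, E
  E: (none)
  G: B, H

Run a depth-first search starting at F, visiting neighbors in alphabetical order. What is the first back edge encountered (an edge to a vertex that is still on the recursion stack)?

DFS from F (visiting neighbors in alphabetical order); mark gray on enter, black on exit:
F gray
  A gray
    B gray
      D gray
        D→A: A is gray → back edge
First back edge: D → A.

D->A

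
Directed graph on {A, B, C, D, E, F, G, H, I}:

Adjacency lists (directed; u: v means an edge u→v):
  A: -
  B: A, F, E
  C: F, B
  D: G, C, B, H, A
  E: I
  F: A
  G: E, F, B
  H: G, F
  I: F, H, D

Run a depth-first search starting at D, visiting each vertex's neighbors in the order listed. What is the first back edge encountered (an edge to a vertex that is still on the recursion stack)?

H→G

DFS from D (visiting each vertex's neighbors in the order listed); mark gray on enter, black on exit:
D gray
  G gray
    E gray
      I gray
        F gray
          A gray
          A black
        F black
        H gray
          H→G: G is gray → back edge
First back edge: H → G.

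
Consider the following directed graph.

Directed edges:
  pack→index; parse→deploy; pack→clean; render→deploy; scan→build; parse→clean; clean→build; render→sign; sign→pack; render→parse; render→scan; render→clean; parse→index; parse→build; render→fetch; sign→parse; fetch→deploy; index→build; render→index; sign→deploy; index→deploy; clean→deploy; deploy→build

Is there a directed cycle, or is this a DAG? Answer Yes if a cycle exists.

No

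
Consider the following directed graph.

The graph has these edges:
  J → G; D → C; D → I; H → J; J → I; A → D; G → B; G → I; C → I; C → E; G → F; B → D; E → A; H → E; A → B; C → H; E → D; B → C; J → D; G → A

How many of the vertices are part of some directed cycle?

A vertex is on a directed cycle iff it belongs to a strongly connected component of size ≥ 2 (or has a self-loop).
The vertices on cycles are {A, B, C, D, E, G, H, J} — 8 in total.

8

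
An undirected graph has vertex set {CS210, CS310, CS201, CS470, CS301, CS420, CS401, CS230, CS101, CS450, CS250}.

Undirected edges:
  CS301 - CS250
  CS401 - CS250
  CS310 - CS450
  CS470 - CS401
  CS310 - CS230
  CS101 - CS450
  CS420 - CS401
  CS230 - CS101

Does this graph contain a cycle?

Yes

DFS, tracking each vertex's parent; an edge to a visited non-parent vertex closes a cycle.
Start from CS420:
visit CS420 (parent –)
  visit CS401 (parent CS420)
    visit CS470 (parent CS401)
      CS470–CS401: parent, skip
    CS401–CS420: parent, skip
    visit CS250 (parent CS401)
      visit CS301 (parent CS250)
        CS301–CS250: parent, skip
      CS250–CS401: parent, skip
visit CS210 (parent –)
visit CS310 (parent –)
  visit CS230 (parent CS310)
    visit CS101 (parent CS230)
      visit CS450 (parent CS101)
        CS450–CS310: CS310 visited and ≠ parent → cycle
Cycle: CS310 – CS230 – CS101 – CS450 – CS310.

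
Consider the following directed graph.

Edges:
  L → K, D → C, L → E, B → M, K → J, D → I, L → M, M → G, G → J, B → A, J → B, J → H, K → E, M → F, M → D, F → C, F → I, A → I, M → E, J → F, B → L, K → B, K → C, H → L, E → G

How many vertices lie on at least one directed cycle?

8

A vertex is on a directed cycle iff it belongs to a strongly connected component of size ≥ 2 (or has a self-loop).
The vertices on cycles are {B, E, G, H, J, K, L, M} — 8 in total.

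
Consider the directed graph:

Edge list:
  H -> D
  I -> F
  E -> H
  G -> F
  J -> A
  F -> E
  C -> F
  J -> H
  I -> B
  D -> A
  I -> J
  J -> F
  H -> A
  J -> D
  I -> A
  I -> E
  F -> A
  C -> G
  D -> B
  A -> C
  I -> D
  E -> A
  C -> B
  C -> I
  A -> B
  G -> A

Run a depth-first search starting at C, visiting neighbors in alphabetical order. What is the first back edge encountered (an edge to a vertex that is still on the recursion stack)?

DFS from C (visiting neighbors in alphabetical order); mark gray on enter, black on exit:
C gray
  B gray
  B black
  F gray
    A gray
      A→B: B black — skip
      A→C: C is gray → back edge
First back edge: A → C.

A→C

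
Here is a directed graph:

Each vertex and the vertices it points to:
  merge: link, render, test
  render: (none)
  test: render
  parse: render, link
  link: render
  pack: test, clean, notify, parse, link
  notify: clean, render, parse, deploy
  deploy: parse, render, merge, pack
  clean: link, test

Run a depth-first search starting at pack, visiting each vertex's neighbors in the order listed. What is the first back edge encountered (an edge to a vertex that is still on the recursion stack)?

deploy→pack

DFS from pack (visiting each vertex's neighbors in the order listed); mark gray on enter, black on exit:
pack gray
  test gray
    render gray
    render black
  test black
  clean gray
    link gray
      link→render: render black — skip
    link black
    clean→test: test black — skip
  clean black
  notify gray
    notify→clean: clean black — skip
    notify→render: render black — skip
    parse gray
      parse→render: render black — skip
      parse→link: link black — skip
    parse black
    deploy gray
      deploy→parse: parse black — skip
      deploy→render: render black — skip
      merge gray
        merge→link: link black — skip
        merge→render: render black — skip
        merge→test: test black — skip
      merge black
      deploy→pack: pack is gray → back edge
First back edge: deploy → pack.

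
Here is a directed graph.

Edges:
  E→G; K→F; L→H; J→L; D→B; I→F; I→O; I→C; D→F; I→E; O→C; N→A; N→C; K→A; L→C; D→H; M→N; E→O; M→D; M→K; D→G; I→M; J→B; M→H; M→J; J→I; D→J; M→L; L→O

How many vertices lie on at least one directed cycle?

4

A vertex is on a directed cycle iff it belongs to a strongly connected component of size ≥ 2 (or has a self-loop).
The vertices on cycles are {D, I, J, M} — 4 in total.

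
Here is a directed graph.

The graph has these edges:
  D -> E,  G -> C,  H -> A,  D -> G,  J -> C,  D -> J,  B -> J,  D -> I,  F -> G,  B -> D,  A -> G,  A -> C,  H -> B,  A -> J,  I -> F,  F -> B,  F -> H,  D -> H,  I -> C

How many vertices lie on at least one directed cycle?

5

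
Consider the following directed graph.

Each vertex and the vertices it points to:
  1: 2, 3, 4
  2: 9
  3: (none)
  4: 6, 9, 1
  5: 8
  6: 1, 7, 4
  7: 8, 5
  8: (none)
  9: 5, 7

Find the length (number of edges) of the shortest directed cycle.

2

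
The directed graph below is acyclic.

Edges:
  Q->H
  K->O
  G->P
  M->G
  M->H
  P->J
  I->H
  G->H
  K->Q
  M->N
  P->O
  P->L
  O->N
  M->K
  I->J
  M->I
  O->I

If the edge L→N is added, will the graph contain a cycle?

No

Adding L→N creates a cycle iff N can already reach L.
Explore from N: no path reaches L. The graph stays acyclic.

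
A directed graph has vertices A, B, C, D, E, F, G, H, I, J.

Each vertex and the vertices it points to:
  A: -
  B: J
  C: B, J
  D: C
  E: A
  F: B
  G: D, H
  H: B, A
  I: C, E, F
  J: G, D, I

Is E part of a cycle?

No

E lies on a cycle iff there is a path from E back to itself.
Exploring from E, it never reaches itself; equivalently, its strongly connected component is a singleton.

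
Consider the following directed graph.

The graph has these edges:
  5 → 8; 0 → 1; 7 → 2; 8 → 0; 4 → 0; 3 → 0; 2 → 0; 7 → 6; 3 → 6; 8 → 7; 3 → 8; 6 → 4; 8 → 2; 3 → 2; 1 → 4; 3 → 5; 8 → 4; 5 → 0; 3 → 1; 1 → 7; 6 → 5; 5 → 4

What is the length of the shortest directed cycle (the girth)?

For each vertex v, BFS finds the shortest path from v back to v.
The shortest such closed walk is 1 → 4 → 0 → 1, length 3.

3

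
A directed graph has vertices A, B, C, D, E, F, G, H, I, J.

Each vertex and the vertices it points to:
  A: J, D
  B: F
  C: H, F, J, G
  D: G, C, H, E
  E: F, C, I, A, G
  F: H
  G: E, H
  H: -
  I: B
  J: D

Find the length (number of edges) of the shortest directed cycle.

For each vertex v, BFS finds the shortest path from v back to v.
The shortest such closed walk is E → G → E, length 2.

2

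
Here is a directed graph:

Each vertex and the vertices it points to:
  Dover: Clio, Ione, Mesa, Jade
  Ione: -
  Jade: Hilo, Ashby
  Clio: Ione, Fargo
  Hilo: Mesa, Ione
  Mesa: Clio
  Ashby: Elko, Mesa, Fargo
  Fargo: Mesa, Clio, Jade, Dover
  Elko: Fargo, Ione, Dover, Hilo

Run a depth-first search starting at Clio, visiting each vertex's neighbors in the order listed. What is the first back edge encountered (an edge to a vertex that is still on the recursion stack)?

Mesa->Clio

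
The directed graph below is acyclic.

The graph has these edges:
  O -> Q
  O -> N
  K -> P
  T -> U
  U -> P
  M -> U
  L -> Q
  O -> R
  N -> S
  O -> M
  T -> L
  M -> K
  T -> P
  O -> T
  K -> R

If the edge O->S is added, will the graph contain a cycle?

No

Adding O→S creates a cycle iff S can already reach O.
Explore from S: no path reaches O. The graph stays acyclic.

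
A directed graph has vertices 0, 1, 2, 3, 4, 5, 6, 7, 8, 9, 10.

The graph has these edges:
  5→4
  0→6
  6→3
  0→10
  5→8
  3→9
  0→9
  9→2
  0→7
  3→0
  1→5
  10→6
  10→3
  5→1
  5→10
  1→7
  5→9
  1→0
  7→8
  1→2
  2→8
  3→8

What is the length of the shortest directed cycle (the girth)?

For each vertex v, BFS finds the shortest path from v back to v.
The shortest such closed walk is 1 → 5 → 1, length 2.

2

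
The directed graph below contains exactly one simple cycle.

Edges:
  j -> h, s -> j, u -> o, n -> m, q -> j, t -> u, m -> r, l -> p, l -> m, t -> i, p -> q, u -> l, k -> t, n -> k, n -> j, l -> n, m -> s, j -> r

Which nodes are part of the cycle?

k, l, n, t, u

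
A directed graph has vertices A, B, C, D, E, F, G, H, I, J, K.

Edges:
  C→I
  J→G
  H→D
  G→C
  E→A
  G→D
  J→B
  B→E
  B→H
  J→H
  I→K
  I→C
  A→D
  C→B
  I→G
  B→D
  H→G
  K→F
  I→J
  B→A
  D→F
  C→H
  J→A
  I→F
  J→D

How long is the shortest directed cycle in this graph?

For each vertex v, BFS finds the shortest path from v back to v.
The shortest such closed walk is I → C → I, length 2.

2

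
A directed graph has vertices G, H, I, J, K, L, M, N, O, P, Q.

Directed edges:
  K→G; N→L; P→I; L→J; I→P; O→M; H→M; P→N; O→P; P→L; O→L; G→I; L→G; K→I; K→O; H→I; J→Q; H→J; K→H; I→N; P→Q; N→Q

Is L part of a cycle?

Yes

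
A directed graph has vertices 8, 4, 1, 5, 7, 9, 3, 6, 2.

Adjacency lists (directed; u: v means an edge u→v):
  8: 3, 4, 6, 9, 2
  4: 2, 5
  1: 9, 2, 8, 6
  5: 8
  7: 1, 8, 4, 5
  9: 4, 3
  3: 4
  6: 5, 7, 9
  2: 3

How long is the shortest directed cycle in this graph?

3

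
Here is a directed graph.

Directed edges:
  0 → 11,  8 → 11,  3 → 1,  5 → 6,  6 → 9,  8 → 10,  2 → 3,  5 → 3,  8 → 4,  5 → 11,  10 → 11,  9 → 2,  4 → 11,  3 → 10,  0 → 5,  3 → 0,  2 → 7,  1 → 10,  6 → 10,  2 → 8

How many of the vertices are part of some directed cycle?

A vertex is on a directed cycle iff it belongs to a strongly connected component of size ≥ 2 (or has a self-loop).
The vertices on cycles are {0, 2, 3, 5, 6, 9} — 6 in total.

6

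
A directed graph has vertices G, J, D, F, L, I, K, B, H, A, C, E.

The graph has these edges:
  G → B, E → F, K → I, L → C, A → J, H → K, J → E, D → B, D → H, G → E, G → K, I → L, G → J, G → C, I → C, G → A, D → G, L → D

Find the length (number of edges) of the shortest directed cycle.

For each vertex v, BFS finds the shortest path from v back to v.
The shortest such closed walk is G → K → I → L → D → G, length 5.

5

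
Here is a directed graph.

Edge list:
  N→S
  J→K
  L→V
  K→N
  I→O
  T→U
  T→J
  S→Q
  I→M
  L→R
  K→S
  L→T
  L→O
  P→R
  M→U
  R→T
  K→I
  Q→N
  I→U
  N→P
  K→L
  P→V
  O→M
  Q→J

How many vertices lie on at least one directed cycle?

A vertex is on a directed cycle iff it belongs to a strongly connected component of size ≥ 2 (or has a self-loop).
The vertices on cycles are {J, K, L, N, P, Q, R, S, T} — 9 in total.

9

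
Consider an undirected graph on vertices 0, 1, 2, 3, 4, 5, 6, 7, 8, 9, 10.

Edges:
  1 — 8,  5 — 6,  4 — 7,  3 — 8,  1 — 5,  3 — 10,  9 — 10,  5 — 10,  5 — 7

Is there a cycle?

Yes

DFS, tracking each vertex's parent; an edge to a visited non-parent vertex closes a cycle.
Start from 2:
visit 2 (parent –)
visit 0 (parent –)
visit 1 (parent –)
  visit 5 (parent 1)
    visit 6 (parent 5)
      6–5: parent, skip
    5–1: parent, skip
    visit 10 (parent 5)
      visit 9 (parent 10)
        9–10: parent, skip
      10–5: parent, skip
      visit 3 (parent 10)
        3–10: parent, skip
        visit 8 (parent 3)
          8–3: parent, skip
          8–1: 1 visited and ≠ parent → cycle
Cycle: 1 – 5 – 10 – 3 – 8 – 1.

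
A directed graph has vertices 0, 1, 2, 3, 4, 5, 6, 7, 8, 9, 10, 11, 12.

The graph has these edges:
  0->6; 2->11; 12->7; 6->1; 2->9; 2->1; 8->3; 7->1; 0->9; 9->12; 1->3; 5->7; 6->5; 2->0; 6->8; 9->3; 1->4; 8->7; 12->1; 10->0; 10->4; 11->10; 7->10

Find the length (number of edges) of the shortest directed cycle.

For each vertex v, BFS finds the shortest path from v back to v.
The shortest such closed walk is 0 → 9 → 12 → 7 → 10 → 0, length 5.

5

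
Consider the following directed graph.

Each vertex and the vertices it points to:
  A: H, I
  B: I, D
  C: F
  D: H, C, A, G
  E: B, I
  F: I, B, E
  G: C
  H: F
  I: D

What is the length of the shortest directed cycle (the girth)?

For each vertex v, BFS finds the shortest path from v back to v.
The shortest such closed walk is D → A → I → D, length 3.

3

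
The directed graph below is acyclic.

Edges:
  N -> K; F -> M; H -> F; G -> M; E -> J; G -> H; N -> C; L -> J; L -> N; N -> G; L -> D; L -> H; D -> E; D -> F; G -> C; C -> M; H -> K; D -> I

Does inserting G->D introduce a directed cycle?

Adding G→D creates a cycle iff D can already reach G.
Explore from D: no path reaches G. The graph stays acyclic.

No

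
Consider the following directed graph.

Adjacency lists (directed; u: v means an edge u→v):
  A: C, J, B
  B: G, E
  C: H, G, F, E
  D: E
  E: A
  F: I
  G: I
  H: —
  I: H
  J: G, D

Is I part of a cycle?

No

I lies on a cycle iff there is a path from I back to itself.
Exploring from I, it never reaches itself; equivalently, its strongly connected component is a singleton.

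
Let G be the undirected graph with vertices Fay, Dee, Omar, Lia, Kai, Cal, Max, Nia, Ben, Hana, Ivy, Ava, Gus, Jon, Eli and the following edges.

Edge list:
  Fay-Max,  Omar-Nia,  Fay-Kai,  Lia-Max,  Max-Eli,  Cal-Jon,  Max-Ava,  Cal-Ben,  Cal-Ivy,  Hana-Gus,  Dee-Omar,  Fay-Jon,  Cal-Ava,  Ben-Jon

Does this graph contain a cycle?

DFS, tracking each vertex's parent; an edge to a visited non-parent vertex closes a cycle.
Start from Max:
visit Max (parent –)
  visit Eli (parent Max)
    Eli–Max: parent, skip
  visit Fay (parent Max)
    visit Jon (parent Fay)
      visit Cal (parent Jon)
        visit Ava (parent Cal)
          Ava–Cal: parent, skip
          Ava–Max: Max visited and ≠ parent → cycle
Cycle: Max – Fay – Jon – Cal – Ava – Max.

Yes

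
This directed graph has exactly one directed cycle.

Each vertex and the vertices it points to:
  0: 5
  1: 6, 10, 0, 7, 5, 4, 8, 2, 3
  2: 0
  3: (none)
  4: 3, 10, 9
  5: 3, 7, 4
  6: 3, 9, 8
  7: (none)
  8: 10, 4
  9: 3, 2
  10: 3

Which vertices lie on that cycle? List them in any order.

DFS with gray/black marking from 5:
5 gray
  3 gray
  3 black
  7 gray
  7 black
  4 gray
    4→3: 3 black — skip
    10 gray
      10→3: 3 black — skip
    10 black
    9 gray
      9→3: 3 black — skip
      2 gray
        0 gray
          0→5: 5 is gray → back edge
Back edge closes the cycle 5 → 4 → 9 → 2 → 0 → 5; its vertices are {0, 2, 4, 5, 9}.

0, 2, 4, 5, 9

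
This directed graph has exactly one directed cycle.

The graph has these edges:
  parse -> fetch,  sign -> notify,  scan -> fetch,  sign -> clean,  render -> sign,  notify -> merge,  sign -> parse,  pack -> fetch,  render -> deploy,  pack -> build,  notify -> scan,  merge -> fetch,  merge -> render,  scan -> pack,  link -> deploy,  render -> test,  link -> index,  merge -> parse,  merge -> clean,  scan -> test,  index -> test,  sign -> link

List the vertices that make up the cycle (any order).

sign, merge, notify, render

DFS with gray/black marking from sign:
sign gray
  notify gray
    merge gray
      clean gray
      clean black
      parse gray
        fetch gray
        fetch black
      parse black
      merge→fetch: fetch black — skip
      render gray
        test gray
        test black
        render→sign: sign is gray → back edge
Back edge closes the cycle sign → notify → merge → render → sign; its vertices are {sign, merge, notify, render}.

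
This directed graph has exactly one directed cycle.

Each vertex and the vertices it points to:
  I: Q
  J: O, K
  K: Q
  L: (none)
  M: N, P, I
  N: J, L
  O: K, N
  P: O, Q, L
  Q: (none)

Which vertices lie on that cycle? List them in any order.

J, N, O

DFS with gray/black marking from N:
N gray
  J gray
    O gray
      K gray
        Q gray
        Q black
      K black
      O→N: N is gray → back edge
Back edge closes the cycle N → J → O → N; its vertices are {J, N, O}.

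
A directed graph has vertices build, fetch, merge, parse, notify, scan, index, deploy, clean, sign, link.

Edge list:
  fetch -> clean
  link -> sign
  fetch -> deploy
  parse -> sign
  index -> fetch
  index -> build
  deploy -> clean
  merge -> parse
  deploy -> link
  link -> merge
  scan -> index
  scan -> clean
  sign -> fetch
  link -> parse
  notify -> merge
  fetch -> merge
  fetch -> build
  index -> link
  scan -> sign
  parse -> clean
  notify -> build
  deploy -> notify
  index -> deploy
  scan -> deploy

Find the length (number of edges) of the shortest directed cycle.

4

For each vertex v, BFS finds the shortest path from v back to v.
The shortest such closed walk is sign → fetch → deploy → link → sign, length 4.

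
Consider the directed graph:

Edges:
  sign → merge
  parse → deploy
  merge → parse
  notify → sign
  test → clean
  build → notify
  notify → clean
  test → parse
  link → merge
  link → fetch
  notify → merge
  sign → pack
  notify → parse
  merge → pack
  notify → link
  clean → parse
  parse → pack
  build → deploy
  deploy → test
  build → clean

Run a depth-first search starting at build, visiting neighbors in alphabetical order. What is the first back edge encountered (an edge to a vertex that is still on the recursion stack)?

DFS from build (visiting neighbors in alphabetical order); mark gray on enter, black on exit:
build gray
  clean gray
    parse gray
      deploy gray
        test gray
          test→clean: clean is gray → back edge
First back edge: test → clean.

test→clean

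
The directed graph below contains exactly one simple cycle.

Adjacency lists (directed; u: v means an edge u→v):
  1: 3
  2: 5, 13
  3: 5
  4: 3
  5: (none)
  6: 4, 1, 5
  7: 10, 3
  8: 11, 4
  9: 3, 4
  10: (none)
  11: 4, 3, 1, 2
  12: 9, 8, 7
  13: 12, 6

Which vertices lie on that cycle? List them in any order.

2, 8, 11, 12, 13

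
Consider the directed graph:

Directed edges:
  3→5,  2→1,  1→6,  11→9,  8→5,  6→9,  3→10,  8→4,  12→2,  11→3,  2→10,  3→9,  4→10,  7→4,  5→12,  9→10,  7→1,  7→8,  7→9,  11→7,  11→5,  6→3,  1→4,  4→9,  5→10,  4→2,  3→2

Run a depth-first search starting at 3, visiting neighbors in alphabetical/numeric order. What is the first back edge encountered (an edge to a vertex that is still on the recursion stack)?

DFS from 3 (visiting neighbors in alphabetical/numeric order); mark gray on enter, black on exit:
3 gray
  2 gray
    1 gray
      4 gray
        4→2: 2 is gray → back edge
First back edge: 4 → 2.

4->2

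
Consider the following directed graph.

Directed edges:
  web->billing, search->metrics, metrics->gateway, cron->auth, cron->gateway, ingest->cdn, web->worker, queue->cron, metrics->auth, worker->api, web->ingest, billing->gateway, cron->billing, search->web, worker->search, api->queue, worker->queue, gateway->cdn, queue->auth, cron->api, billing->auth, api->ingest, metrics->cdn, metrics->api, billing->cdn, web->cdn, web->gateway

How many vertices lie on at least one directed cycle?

6

A vertex is on a directed cycle iff it belongs to a strongly connected component of size ≥ 2 (or has a self-loop).
The vertices on cycles are {api, web, cron, queue, search, worker} — 6 in total.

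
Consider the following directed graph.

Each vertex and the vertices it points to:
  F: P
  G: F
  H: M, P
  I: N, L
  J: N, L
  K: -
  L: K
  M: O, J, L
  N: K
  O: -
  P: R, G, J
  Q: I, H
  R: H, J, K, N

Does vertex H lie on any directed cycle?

Yes

H is on a cycle iff H can reach itself via ≥1 edge.
H → P → R → H — yes.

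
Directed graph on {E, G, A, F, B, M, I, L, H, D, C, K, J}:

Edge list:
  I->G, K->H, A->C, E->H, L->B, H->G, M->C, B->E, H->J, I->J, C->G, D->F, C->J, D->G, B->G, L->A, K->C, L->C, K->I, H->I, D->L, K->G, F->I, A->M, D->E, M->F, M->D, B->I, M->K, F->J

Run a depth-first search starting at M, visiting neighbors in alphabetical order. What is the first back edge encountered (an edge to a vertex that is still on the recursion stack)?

A→M

DFS from M (visiting neighbors in alphabetical order); mark gray on enter, black on exit:
M gray
  C gray
    G gray
    G black
    J gray
    J black
  C black
  D gray
    E gray
      H gray
        H→G: G black — skip
        I gray
          I→G: G black — skip
          I→J: J black — skip
        I black
        H→J: J black — skip
      H black
    E black
    F gray
      F→I: I black — skip
      F→J: J black — skip
    F black
    D→G: G black — skip
    L gray
      A gray
        A→C: C black — skip
        A→M: M is gray → back edge
First back edge: A → M.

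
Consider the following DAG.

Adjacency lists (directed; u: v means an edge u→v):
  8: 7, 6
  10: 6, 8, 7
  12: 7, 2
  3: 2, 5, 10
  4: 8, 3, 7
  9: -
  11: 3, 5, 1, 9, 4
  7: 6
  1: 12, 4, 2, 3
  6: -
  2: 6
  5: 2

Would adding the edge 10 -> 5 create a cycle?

No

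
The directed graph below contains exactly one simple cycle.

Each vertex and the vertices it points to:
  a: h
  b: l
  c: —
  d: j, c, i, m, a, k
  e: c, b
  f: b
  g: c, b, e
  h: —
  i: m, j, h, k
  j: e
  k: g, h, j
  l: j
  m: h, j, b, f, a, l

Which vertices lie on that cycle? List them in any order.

DFS with gray/black marking from l:
l gray
  j gray
    e gray
      c gray
      c black
      b gray
        b→l: l is gray → back edge
Back edge closes the cycle l → j → e → b → l; its vertices are {b, e, j, l}.

b, e, j, l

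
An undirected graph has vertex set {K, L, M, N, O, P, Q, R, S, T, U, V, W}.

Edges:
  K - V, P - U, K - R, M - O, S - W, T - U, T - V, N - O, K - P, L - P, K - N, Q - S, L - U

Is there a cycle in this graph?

Yes

DFS, tracking each vertex's parent; an edge to a visited non-parent vertex closes a cycle.
Start from T:
visit T (parent –)
  visit U (parent T)
    visit L (parent U)
      L–U: parent, skip
      visit P (parent L)
        P–U: U visited and ≠ parent → cycle
Cycle: U – L – P – U.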